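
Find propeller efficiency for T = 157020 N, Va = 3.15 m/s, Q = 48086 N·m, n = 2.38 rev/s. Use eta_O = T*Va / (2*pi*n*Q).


Formula: eta = T * Va / (2 * pi * n * Q)
Step 1 — numerator = T * Va = 157020 * 3.15 = 494613.0
Step 2 — 2 * pi * n = 2 * pi * 2.38 = 14.953981
Step 3 — denominator = 14.953981 * 48086 = 719077.13
Step 4 — eta = 494613.0 / 719077.13 ≈ 0.68784 (5 s.f.)

0.68784


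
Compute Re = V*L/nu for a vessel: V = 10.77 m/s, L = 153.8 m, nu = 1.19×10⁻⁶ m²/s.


Formula: Re = V * L / nu
Step 1 — V * L = 10.77 * 153.8 = 1656.426 m^2/s
Step 2 — Re = 1656.426 / 1.19e-6 = 1.39e+09

1.39e+09


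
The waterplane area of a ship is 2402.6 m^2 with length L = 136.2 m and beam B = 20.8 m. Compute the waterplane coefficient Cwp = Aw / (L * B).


Formula: Cwp = Aw / (L * B)
Step 1 — L * B = 136.2 * 20.8 = 2832.96 m^2
Step 2 — Cwp = 2402.6 / 2832.96 ≈ 0.84809 (5 s.f.)

0.84809


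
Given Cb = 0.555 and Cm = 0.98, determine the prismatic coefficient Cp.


Formula: Cp = Cb / Cm
Substituting: Cp = 0.555 / 0.98
Result: Cp ≈ 0.56633 (5 s.f.)

0.56633


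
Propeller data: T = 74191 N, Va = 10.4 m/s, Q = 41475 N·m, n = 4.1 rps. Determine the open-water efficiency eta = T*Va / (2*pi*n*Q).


Formula: eta = T * Va / (2 * pi * n * Q)
Step 1 — numerator = T * Va = 74191 * 10.4 = 771586.4
Step 2 — 2 * pi * n = 2 * pi * 4.1 = 25.76106
Step 3 — denominator = 25.76106 * 41475 = 1068439.96
Step 4 — eta = 771586.4 / 1068439.96 ≈ 0.72216 (5 s.f.)

0.72216


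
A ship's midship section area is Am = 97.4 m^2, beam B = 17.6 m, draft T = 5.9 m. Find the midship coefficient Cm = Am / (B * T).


Formula: Cm = Am / (B * T)
Step 1 — B * T = 17.6 * 5.9 = 103.84 m^2
Step 2 — Cm = 97.4 / 103.84 ≈ 0.93798 (5 s.f.)

0.93798


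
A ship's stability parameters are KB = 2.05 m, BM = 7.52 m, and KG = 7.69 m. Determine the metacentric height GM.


Formula: GM = KB + BM - KG
Step 1 — KM = KB + BM = 2.05 + 7.52 = 9.57 m
Step 2 — GM = KM - KG = 9.57 - 7.69 = 1.88 m

1.88 m


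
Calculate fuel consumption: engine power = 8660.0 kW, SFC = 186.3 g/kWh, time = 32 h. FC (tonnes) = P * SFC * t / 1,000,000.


Formula: FC (tonnes) = P * SFC * t / 1,000,000
Step 1 — P * SFC * t = 8660.0 * 186.3 * 32 = 51627456.0 g
Step 2 — FC (tonnes) = 51627456.0 / 1,000,000 ≈ 51.627 tonnes (5 s.f.)

51.627 tonnes


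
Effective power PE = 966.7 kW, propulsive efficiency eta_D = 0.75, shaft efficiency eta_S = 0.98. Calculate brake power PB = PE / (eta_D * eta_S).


Formula: PB = PE / (eta_D * eta_S)
Step 1 — combined efficiency = eta_D * eta_S = 0.75 * 0.98 = 0.735
Step 2 — PB = 966.7 / 0.735 ≈ 1315.2 kW (5 s.f.)

1315.2 kW


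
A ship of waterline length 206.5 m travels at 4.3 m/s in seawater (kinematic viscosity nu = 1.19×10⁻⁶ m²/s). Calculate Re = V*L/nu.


Formula: Re = V * L / nu
Step 1 — V * L = 4.3 * 206.5 = 887.95 m^2/s
Step 2 — Re = 887.95 / 1.19e-6 = 7.46e+08

7.46e+08


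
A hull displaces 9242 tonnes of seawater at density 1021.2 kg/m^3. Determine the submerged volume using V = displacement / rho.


Formula: V = mass / rho
Step 1 — convert tonnes to kg: 9242 t * 1000 = 9242000 kg
Step 2 — V = 9242000 / 1021.2 ≈ 9050.1 m^3 (5 s.f.)

9050.1 m^3


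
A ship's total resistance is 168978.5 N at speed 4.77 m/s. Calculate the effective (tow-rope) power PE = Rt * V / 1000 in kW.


Formula: PE = Rt * V / 1000 (kW)
Step 1 — PE (W) = 168978.5 * 4.77 = 806027.445 W
Step 2 — PE (kW) = 806027.445 / 1000 ≈ 806.03 kW (5 s.f.)

806.03 kW


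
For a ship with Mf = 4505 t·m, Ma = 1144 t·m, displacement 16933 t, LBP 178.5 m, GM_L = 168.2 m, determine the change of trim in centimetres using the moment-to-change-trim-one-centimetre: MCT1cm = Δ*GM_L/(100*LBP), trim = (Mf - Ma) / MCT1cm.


Formula: net trimming moment = Mf - Ma; MCT1cm = Δ*GM_L/(100*LBP); trim = net moment / MCT1cm
Step 1 — net trimming moment = 4505 - 1144 = 3361 t·m
Step 2 — MCT1cm = 16933 * 168.2 / (100 * 178.5) = 159.5591 t·m/cm
Step 3 — trim = 3361 / 159.5591 ≈ 21.064 cm (5 s.f.)

21.064 cm


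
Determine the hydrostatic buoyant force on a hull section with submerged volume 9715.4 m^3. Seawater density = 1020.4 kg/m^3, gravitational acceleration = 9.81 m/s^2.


Formula: Fb = rho * g * V
Substituting: Fb = 1020.4 * 9.81 * 9715.4
Intermediate: 1020.4 * 9.81 = 10010.124
Result: Fb = 10010.124 * 9715.4 ≈ 97252000 N (5 s.f.)

97252000 N


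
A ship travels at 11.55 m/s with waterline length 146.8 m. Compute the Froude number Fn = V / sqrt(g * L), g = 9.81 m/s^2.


Formula: Fn = V / sqrt(g * L)
Step 1 — g * L = 9.81 * 146.8 = 1440.108
Step 2 — sqrt(g * L) = sqrt(1440.108) = 37.948755
Step 3 — Fn = 11.55 / 37.948755 ≈ 0.30436 (5 s.f.)

0.30436


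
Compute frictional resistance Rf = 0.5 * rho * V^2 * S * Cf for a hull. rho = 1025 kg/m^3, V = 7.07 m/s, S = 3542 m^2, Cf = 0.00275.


Formula: Rf = 0.5 * rho * V^2 * S * Cf
Step 1 — V^2 = 7.07^2 = 49.9849
Step 2 — 0.5 * rho * V^2 = 0.5 * 1025 * 49.9849 = 25617.26125
Step 3 — Rf = 25617.26125 * 3542 * 0.00275 ≈ 249520 N (5 s.f.)

249520 N


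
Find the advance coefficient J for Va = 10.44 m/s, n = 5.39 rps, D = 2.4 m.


Formula: J = Va / (n * D)
Step 1 — n * D = 5.39 * 2.4 = 12.936
Step 2 — J = 10.44 / 12.936 ≈ 0.80705 (5 s.f.)

0.80705


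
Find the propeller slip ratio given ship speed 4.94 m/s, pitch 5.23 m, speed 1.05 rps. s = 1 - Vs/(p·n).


Formula: s = 1 - Vs / (p * n)
Step 1 — p * n = 5.23 * 1.05 = 5.4915
Step 2 — Vs / (p*n) = 4.94 / 5.4915 = 0.899572 (6 d.p.)
Step 3 — s = 1 - 0.899572 = 0.100428

0.100428


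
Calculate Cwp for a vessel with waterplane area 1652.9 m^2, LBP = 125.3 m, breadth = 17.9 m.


Formula: Cwp = Aw / (L * B)
Step 1 — L * B = 125.3 * 17.9 = 2242.87 m^2
Step 2 — Cwp = 1652.9 / 2242.87 ≈ 0.73696 (5 s.f.)

0.73696


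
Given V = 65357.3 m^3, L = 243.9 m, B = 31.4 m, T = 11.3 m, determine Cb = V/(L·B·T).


Formula: Cb = V / (L * B * T)
Step 1 — L * B * T = 243.9 * 31.4 * 11.3 = 86540.598 m^3
Step 2 — Cb = 65357.3 / 86540.598 ≈ 0.75522 (5 s.f.)

0.75522


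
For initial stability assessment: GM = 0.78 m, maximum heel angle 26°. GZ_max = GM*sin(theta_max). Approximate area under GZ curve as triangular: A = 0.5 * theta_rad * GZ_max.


Formula: GZ_max = GM * sin(theta); Area = 0.5 * theta_rad * GZ_max
Step 1 — GZ_max = 0.78 * sin(26°) = 0.78 * 0.438371 = 0.341929 m
Step 2 — theta_rad = 26 * pi/180 = 0.453786 rad
Step 3 — Area = 0.5 * 0.453786 * 0.341929 ≈ 0.077581 m·rad (5 s.f.)

0.077581 m·rad


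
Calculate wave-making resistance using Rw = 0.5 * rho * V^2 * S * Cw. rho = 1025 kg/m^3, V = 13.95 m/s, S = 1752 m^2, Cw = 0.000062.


Formula: Rw = 0.5 * rho * V^2 * S * Cw
Step 1 — V^2 = 13.95^2 = 194.6025
Step 2 — 0.5 * rho * V^2 = 0.5 * 1025 * 194.6025 = 99733.78125
Step 3 — Rw = 99733.78125 * 1752 * 0.000062 ≈ 10833 N (5 s.f.)

10833 N


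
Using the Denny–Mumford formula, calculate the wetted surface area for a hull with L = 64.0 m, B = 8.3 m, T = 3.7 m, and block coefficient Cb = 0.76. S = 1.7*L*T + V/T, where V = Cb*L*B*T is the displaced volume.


Formula: S = 1.7*L*T + V/T with V = Cb*L*B*T, i.e. S = L * (1.7*T + Cb*B)
Step 1 — 1.7*T = 1.7 * 3.7 = 6.29 m
Step 2 — Cb*B = 0.76 * 8.3 = 6.308 m
Step 3 — 1.7*T + Cb*B = 6.29 + 6.308 = 12.598 m
Step 4 — S = 64.0 * 12.598 ≈ 806.27 m^2 (5 s.f.)

806.27 m^2


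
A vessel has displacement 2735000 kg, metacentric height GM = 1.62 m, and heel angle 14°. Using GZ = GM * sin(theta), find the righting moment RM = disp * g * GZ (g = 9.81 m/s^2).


Formula: GZ = GM * sin(theta); RM = disp * g * GZ
Step 1 — GZ = 1.62 * sin(14°) = 1.62 * 0.241922 = 0.391914 m
Step 2 — RM = 2735000 * 9.81 * 0.391914 ≈ 10515000 N·m (5 s.f.)

10515000 N·m


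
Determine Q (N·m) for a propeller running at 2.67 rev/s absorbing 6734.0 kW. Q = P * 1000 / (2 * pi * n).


Formula: Q = P_W / (2 * pi * n)
Step 1 — P_W = 6734.0 kW * 1000 = 6734000.0 W
Step 2 — 2 * pi * n = 2 * pi * 2.67 = 16.776105
Step 3 — Q = 6734000.0 / 16.776105 ≈ 401400 N·m (5 s.f.)

401400 N·m


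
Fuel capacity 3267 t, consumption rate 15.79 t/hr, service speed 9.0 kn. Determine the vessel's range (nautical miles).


Formula: endurance = fuel / rate; range = endurance * speed
Step 1 — endurance = 3267 / 15.79 = 206.9031 hours
Step 2 — range = 206.9031 * 9.0 ≈ 1862.1 nautical miles (5 s.f.)

1862.1 NM


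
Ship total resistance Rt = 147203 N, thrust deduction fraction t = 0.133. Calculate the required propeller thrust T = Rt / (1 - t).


Formula: T = Rt / (1 - t)
Step 1 — (1 - t) = 1 - 0.133 = 0.867
Step 2 — T = 147203 / 0.867 ≈ 169780 N (5 s.f.)

169780 N


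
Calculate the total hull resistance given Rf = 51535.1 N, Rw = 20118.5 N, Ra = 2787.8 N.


Formula: Rt = Rf + Rw + Ra
Substituting: Rt = 51535.1 + 20118.5 + 2787.8
Result: Rt = 74441.4 N

74441.4 N


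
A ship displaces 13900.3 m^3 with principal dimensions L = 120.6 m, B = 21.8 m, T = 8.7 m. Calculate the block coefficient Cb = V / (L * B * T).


Formula: Cb = V / (L * B * T)
Step 1 — L * B * T = 120.6 * 21.8 * 8.7 = 22872.996 m^3
Step 2 — Cb = 13900.3 / 22872.996 ≈ 0.60772 (5 s.f.)

0.60772


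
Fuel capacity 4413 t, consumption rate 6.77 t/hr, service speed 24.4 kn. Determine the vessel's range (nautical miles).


Formula: endurance = fuel / rate; range = endurance * speed
Step 1 — endurance = 4413 / 6.77 = 651.8464 hours
Step 2 — range = 651.8464 * 24.4 ≈ 15905 nautical miles (5 s.f.)

15905 NM


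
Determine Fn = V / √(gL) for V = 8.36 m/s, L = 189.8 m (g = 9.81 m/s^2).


Formula: Fn = V / sqrt(g * L)
Step 1 — g * L = 9.81 * 189.8 = 1861.938
Step 2 — sqrt(g * L) = sqrt(1861.938) = 43.15018
Step 3 — Fn = 8.36 / 43.15018 ≈ 0.19374 (5 s.f.)

0.19374


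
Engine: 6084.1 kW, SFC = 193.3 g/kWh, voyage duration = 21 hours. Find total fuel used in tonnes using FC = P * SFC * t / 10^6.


Formula: FC (tonnes) = P * SFC * t / 1,000,000
Step 1 — P * SFC * t = 6084.1 * 193.3 * 21 = 24697187.13 g
Step 2 — FC (tonnes) = 24697187.13 / 1,000,000 ≈ 24.697 tonnes (5 s.f.)

24.697 tonnes


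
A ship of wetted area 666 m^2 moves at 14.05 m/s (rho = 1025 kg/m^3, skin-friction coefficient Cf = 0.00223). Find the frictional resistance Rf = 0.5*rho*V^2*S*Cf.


Formula: Rf = 0.5 * rho * V^2 * S * Cf
Step 1 — V^2 = 14.05^2 = 197.4025
Step 2 — 0.5 * rho * V^2 = 0.5 * 1025 * 197.4025 = 101168.78125
Step 3 — Rf = 101168.78125 * 666 * 0.00223 ≈ 150250 N (5 s.f.)

150250 N


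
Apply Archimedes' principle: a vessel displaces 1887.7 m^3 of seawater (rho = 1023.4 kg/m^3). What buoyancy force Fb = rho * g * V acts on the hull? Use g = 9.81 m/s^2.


Formula: Fb = rho * g * V
Substituting: Fb = 1023.4 * 9.81 * 1887.7
Intermediate: 1023.4 * 9.81 = 10039.554
Result: Fb = 10039.554 * 1887.7 ≈ 18952000 N (5 s.f.)

18952000 N


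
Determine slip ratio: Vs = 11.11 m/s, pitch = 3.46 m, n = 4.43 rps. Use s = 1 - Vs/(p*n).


Formula: s = 1 - Vs / (p * n)
Step 1 — p * n = 3.46 * 4.43 = 15.3278
Step 2 — Vs / (p*n) = 11.11 / 15.3278 = 0.724827 (6 d.p.)
Step 3 — s = 1 - 0.724827 = 0.275173

0.275173


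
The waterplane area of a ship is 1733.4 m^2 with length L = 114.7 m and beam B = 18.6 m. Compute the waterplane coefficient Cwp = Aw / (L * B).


Formula: Cwp = Aw / (L * B)
Step 1 — L * B = 114.7 * 18.6 = 2133.42 m^2
Step 2 — Cwp = 1733.4 / 2133.42 ≈ 0.81250 (5 s.f.)

0.81250


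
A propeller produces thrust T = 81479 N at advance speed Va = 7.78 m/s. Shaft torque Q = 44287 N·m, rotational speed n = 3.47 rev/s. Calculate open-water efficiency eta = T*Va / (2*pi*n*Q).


Formula: eta = T * Va / (2 * pi * n * Q)
Step 1 — numerator = T * Va = 81479 * 7.78 = 633906.62
Step 2 — 2 * pi * n = 2 * pi * 3.47 = 21.802653
Step 3 — denominator = 21.802653 * 44287 = 965574.09
Step 4 — eta = 633906.62 / 965574.09 ≈ 0.65651 (5 s.f.)

0.65651


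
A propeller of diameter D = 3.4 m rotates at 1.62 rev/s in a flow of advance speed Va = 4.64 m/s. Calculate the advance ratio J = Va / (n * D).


Formula: J = Va / (n * D)
Step 1 — n * D = 1.62 * 3.4 = 5.508
Step 2 — J = 4.64 / 5.508 ≈ 0.84241 (5 s.f.)

0.84241


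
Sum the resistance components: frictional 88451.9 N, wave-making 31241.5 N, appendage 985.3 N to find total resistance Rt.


Formula: Rt = Rf + Rw + Ra
Substituting: Rt = 88451.9 + 31241.5 + 985.3
Result: Rt = 120678.7 N

120678.7 N


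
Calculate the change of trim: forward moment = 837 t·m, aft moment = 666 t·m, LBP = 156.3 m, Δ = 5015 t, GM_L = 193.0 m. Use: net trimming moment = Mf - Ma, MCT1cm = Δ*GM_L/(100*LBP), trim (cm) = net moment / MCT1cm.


Formula: net trimming moment = Mf - Ma; MCT1cm = Δ*GM_L/(100*LBP); trim = net moment / MCT1cm
Step 1 — net trimming moment = 837 - 666 = 171 t·m
Step 2 — MCT1cm = 5015 * 193.0 / (100 * 156.3) = 61.9255 t·m/cm
Step 3 — trim = 171 / 61.9255 ≈ 2.7614 cm (5 s.f.)

2.7614 cm


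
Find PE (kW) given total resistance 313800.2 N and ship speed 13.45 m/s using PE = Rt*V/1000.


Formula: PE = Rt * V / 1000 (kW)
Step 1 — PE (W) = 313800.2 * 13.45 = 4220612.69 W
Step 2 — PE (kW) = 4220612.69 / 1000 ≈ 4220.6 kW (5 s.f.)

4220.6 kW


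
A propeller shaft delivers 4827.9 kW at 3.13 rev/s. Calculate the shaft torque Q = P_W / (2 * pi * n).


Formula: Q = P_W / (2 * pi * n)
Step 1 — P_W = 4827.9 kW * 1000 = 4827900.0 W
Step 2 — 2 * pi * n = 2 * pi * 3.13 = 19.66637
Step 3 — Q = 4827900.0 / 19.66637 ≈ 245490 N·m (5 s.f.)

245490 N·m


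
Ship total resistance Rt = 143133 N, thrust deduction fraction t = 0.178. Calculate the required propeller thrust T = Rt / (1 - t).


Formula: T = Rt / (1 - t)
Step 1 — (1 - t) = 1 - 0.178 = 0.822
Step 2 — T = 143133 / 0.822 ≈ 174130 N (5 s.f.)

174130 N


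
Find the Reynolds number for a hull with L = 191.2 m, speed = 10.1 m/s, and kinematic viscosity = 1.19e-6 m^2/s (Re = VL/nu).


Formula: Re = V * L / nu
Step 1 — V * L = 10.1 * 191.2 = 1931.12 m^2/s
Step 2 — Re = 1931.12 / 1.19e-6 = 1.62e+09

1.62e+09


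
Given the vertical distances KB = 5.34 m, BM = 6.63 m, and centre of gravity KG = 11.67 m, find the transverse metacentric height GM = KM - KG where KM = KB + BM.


Formula: GM = KB + BM - KG
Step 1 — KM = KB + BM = 5.34 + 6.63 = 11.97 m
Step 2 — GM = KM - KG = 11.97 - 11.67 = 0.3 m

0.3 m


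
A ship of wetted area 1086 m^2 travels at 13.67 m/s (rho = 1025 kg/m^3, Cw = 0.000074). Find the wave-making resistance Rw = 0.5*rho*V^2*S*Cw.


Formula: Rw = 0.5 * rho * V^2 * S * Cw
Step 1 — V^2 = 13.67^2 = 186.8689
Step 2 — 0.5 * rho * V^2 = 0.5 * 1025 * 186.8689 = 95770.31125
Step 3 — Rw = 95770.31125 * 1086 * 0.000074 ≈ 7696.5 N (5 s.f.)

7696.5 N


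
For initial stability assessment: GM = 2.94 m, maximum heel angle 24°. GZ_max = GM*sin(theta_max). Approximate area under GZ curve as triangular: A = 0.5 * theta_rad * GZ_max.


Formula: GZ_max = GM * sin(theta); Area = 0.5 * theta_rad * GZ_max
Step 1 — GZ_max = 2.94 * sin(24°) = 2.94 * 0.406737 = 1.195807 m
Step 2 — theta_rad = 24 * pi/180 = 0.418879 rad
Step 3 — Area = 0.5 * 0.418879 * 1.195807 ≈ 0.25045 m·rad (5 s.f.)

0.25045 m·rad


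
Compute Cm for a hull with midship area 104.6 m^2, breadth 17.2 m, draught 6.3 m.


Formula: Cm = Am / (B * T)
Step 1 — B * T = 17.2 * 6.3 = 108.36 m^2
Step 2 — Cm = 104.6 / 108.36 ≈ 0.96530 (5 s.f.)

0.96530


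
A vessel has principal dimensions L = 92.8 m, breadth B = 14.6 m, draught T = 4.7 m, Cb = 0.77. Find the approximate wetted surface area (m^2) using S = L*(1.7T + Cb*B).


Formula: S = 1.7*L*T + V/T with V = Cb*L*B*T, i.e. S = L * (1.7*T + Cb*B)
Step 1 — 1.7*T = 1.7 * 4.7 = 7.99 m
Step 2 — Cb*B = 0.77 * 14.6 = 11.242 m
Step 3 — 1.7*T + Cb*B = 7.99 + 11.242 = 19.232 m
Step 4 — S = 92.8 * 19.232 ≈ 1784.7 m^2 (5 s.f.)

1784.7 m^2


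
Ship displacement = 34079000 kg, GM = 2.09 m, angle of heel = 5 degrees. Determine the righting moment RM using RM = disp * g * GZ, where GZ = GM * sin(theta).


Formula: GZ = GM * sin(theta); RM = disp * g * GZ
Step 1 — GZ = 2.09 * sin(5°) = 2.09 * 0.087156 = 0.182156 m
Step 2 — RM = 34079000 * 9.81 * 0.182156 ≈ 60897000 N·m (5 s.f.)

60897000 N·m


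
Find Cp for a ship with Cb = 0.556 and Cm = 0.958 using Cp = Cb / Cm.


Formula: Cp = Cb / Cm
Substituting: Cp = 0.556 / 0.958
Result: Cp ≈ 0.58038 (5 s.f.)

0.58038


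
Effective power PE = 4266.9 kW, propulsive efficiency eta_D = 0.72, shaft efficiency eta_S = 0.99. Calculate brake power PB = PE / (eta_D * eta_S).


Formula: PB = PE / (eta_D * eta_S)
Step 1 — combined efficiency = eta_D * eta_S = 0.72 * 0.99 = 0.7128
Step 2 — PB = 4266.9 / 0.7128 ≈ 5986.1 kW (5 s.f.)

5986.1 kW


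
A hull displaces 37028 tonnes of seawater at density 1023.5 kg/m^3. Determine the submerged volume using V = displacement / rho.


Formula: V = mass / rho
Step 1 — convert tonnes to kg: 37028 t * 1000 = 37028000 kg
Step 2 — V = 37028000 / 1023.5 ≈ 36178 m^3 (5 s.f.)

36178 m^3


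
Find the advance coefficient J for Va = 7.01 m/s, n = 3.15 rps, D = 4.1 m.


Formula: J = Va / (n * D)
Step 1 — n * D = 3.15 * 4.1 = 12.915
Step 2 — J = 7.01 / 12.915 ≈ 0.54278 (5 s.f.)

0.54278


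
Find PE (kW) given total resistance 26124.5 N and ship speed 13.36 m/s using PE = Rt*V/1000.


Formula: PE = Rt * V / 1000 (kW)
Step 1 — PE (W) = 26124.5 * 13.36 = 349023.32 W
Step 2 — PE (kW) = 349023.32 / 1000 ≈ 349.02 kW (5 s.f.)

349.02 kW


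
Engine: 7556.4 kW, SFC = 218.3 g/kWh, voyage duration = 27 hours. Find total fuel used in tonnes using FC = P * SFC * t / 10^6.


Formula: FC (tonnes) = P * SFC * t / 1,000,000
Step 1 — P * SFC * t = 7556.4 * 218.3 * 27 = 44538177.24 g
Step 2 — FC (tonnes) = 44538177.24 / 1,000,000 ≈ 44.538 tonnes (5 s.f.)

44.538 tonnes


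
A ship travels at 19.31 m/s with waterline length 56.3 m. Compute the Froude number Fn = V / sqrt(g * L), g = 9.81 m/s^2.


Formula: Fn = V / sqrt(g * L)
Step 1 — g * L = 9.81 * 56.3 = 552.303
Step 2 — sqrt(g * L) = sqrt(552.303) = 23.501128
Step 3 — Fn = 19.31 / 23.501128 ≈ 0.82166 (5 s.f.)

0.82166


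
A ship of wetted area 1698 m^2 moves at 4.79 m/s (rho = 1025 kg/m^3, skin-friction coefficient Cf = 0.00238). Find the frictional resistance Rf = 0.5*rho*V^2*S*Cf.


Formula: Rf = 0.5 * rho * V^2 * S * Cf
Step 1 — V^2 = 4.79^2 = 22.9441
Step 2 — 0.5 * rho * V^2 = 0.5 * 1025 * 22.9441 = 11758.85125
Step 3 — Rf = 11758.85125 * 1698 * 0.00238 ≈ 47520 N (5 s.f.)

47520 N


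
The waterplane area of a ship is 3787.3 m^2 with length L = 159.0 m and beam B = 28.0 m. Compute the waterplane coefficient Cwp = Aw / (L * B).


Formula: Cwp = Aw / (L * B)
Step 1 — L * B = 159.0 * 28.0 = 4452.0 m^2
Step 2 — Cwp = 3787.3 / 4452.0 ≈ 0.85070 (5 s.f.)

0.85070


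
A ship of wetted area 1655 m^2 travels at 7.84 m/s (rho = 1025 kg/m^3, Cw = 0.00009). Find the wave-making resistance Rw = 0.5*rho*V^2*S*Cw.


Formula: Rw = 0.5 * rho * V^2 * S * Cw
Step 1 — V^2 = 7.84^2 = 61.4656
Step 2 — 0.5 * rho * V^2 = 0.5 * 1025 * 61.4656 = 31501.12
Step 3 — Rw = 31501.12 * 1655 * 0.00009 ≈ 4692.1 N (5 s.f.)

4692.1 N


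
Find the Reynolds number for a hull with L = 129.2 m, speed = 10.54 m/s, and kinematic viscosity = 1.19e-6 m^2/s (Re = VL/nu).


Formula: Re = V * L / nu
Step 1 — V * L = 10.54 * 129.2 = 1361.768 m^2/s
Step 2 — Re = 1361.768 / 1.19e-6 = 1.14e+09

1.14e+09


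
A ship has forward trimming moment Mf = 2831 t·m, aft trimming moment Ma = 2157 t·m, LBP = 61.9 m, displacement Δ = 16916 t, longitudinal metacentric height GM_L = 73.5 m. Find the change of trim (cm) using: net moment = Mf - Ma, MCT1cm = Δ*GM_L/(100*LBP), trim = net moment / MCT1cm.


Formula: net trimming moment = Mf - Ma; MCT1cm = Δ*GM_L/(100*LBP); trim = net moment / MCT1cm
Step 1 — net trimming moment = 2831 - 2157 = 674 t·m
Step 2 — MCT1cm = 16916 * 73.5 / (100 * 61.9) = 200.8604 t·m/cm
Step 3 — trim = 674 / 200.8604 ≈ 3.3556 cm (5 s.f.)

3.3556 cm


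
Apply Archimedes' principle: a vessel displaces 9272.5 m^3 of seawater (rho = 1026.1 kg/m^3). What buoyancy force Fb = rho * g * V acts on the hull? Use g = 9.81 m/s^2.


Formula: Fb = rho * g * V
Substituting: Fb = 1026.1 * 9.81 * 9272.5
Intermediate: 1026.1 * 9.81 = 10066.041
Result: Fb = 10066.041 * 9272.5 ≈ 93337000 N (5 s.f.)

93337000 N


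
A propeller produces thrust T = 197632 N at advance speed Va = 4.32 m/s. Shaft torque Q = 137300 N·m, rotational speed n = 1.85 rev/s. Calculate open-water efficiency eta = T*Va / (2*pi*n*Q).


Formula: eta = T * Va / (2 * pi * n * Q)
Step 1 — numerator = T * Va = 197632 * 4.32 = 853770.24
Step 2 — 2 * pi * n = 2 * pi * 1.85 = 11.623893
Step 3 — denominator = 11.623893 * 137300 = 1595960.51
Step 4 — eta = 853770.24 / 1595960.51 ≈ 0.53496 (5 s.f.)

0.53496


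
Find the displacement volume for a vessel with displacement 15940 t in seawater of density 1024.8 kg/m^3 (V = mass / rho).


Formula: V = mass / rho
Step 1 — convert tonnes to kg: 15940 t * 1000 = 15940000 kg
Step 2 — V = 15940000 / 1024.8 ≈ 15554 m^3 (5 s.f.)

15554 m^3


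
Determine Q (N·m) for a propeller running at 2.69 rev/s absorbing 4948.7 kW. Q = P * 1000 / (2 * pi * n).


Formula: Q = P_W / (2 * pi * n)
Step 1 — P_W = 4948.7 kW * 1000 = 4948700.0 W
Step 2 — 2 * pi * n = 2 * pi * 2.69 = 16.901768
Step 3 — Q = 4948700.0 / 16.901768 ≈ 292790 N·m (5 s.f.)

292790 N·m


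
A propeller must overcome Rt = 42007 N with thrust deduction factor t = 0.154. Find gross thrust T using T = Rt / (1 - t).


Formula: T = Rt / (1 - t)
Step 1 — (1 - t) = 1 - 0.154 = 0.846
Step 2 — T = 42007 / 0.846 ≈ 49654 N (5 s.f.)

49654 N


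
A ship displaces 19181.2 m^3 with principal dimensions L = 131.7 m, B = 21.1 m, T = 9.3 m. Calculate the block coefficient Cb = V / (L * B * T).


Formula: Cb = V / (L * B * T)
Step 1 — L * B * T = 131.7 * 21.1 * 9.3 = 25843.491 m^3
Step 2 — Cb = 19181.2 / 25843.491 ≈ 0.74221 (5 s.f.)

0.74221


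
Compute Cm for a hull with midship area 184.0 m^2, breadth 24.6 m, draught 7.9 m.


Formula: Cm = Am / (B * T)
Step 1 — B * T = 24.6 * 7.9 = 194.34 m^2
Step 2 — Cm = 184.0 / 194.34 ≈ 0.94679 (5 s.f.)

0.94679


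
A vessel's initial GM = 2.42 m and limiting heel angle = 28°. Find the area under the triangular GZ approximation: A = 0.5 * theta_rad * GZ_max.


Formula: GZ_max = GM * sin(theta); Area = 0.5 * theta_rad * GZ_max
Step 1 — GZ_max = 2.42 * sin(28°) = 2.42 * 0.469472 = 1.136122 m
Step 2 — theta_rad = 28 * pi/180 = 0.488692 rad
Step 3 — Area = 0.5 * 0.488692 * 1.136122 ≈ 0.27761 m·rad (5 s.f.)

0.27761 m·rad


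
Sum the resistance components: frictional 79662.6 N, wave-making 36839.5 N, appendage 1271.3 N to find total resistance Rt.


Formula: Rt = Rf + Rw + Ra
Substituting: Rt = 79662.6 + 36839.5 + 1271.3
Result: Rt = 117773.4 N

117773.4 N


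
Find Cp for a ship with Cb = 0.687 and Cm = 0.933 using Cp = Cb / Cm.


Formula: Cp = Cb / Cm
Substituting: Cp = 0.687 / 0.933
Result: Cp ≈ 0.73633 (5 s.f.)

0.73633


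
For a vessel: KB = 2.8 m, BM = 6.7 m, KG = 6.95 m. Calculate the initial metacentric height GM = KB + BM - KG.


Formula: GM = KB + BM - KG
Step 1 — KM = KB + BM = 2.8 + 6.7 = 9.5 m
Step 2 — GM = KM - KG = 9.5 - 6.95 = 2.55 m

2.55 m


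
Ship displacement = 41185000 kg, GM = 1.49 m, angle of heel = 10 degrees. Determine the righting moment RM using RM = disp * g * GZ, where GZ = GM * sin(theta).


Formula: GZ = GM * sin(theta); RM = disp * g * GZ
Step 1 — GZ = 1.49 * sin(10°) = 1.49 * 0.173648 = 0.258736 m
Step 2 — RM = 41185000 * 9.81 * 0.258736 ≈ 104540000 N·m (5 s.f.)

104540000 N·m


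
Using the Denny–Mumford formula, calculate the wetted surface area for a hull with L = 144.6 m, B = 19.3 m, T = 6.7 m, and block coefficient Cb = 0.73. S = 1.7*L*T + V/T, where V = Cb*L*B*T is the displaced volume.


Formula: S = 1.7*L*T + V/T with V = Cb*L*B*T, i.e. S = L * (1.7*T + Cb*B)
Step 1 — 1.7*T = 1.7 * 6.7 = 11.39 m
Step 2 — Cb*B = 0.73 * 19.3 = 14.089 m
Step 3 — 1.7*T + Cb*B = 11.39 + 14.089 = 25.479 m
Step 4 — S = 144.6 * 25.479 ≈ 3684.3 m^2 (5 s.f.)

3684.3 m^2


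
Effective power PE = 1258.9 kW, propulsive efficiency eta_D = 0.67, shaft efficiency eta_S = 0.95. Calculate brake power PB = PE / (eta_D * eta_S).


Formula: PB = PE / (eta_D * eta_S)
Step 1 — combined efficiency = eta_D * eta_S = 0.67 * 0.95 = 0.6365
Step 2 — PB = 1258.9 / 0.6365 ≈ 1977.8 kW (5 s.f.)

1977.8 kW


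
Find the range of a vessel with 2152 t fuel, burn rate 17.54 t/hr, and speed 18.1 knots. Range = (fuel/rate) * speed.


Formula: endurance = fuel / rate; range = endurance * speed
Step 1 — endurance = 2152 / 17.54 = 122.691 hours
Step 2 — range = 122.691 * 18.1 ≈ 2220.7 nautical miles (5 s.f.)

2220.7 NM


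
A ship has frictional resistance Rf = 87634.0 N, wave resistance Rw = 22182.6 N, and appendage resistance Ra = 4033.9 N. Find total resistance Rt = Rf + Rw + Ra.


Formula: Rt = Rf + Rw + Ra
Substituting: Rt = 87634.0 + 22182.6 + 4033.9
Result: Rt = 113850.5 N

113850.5 N


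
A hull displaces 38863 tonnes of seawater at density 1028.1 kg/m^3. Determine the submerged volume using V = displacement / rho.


Formula: V = mass / rho
Step 1 — convert tonnes to kg: 38863 t * 1000 = 38863000 kg
Step 2 — V = 38863000 / 1028.1 ≈ 37801 m^3 (5 s.f.)

37801 m^3


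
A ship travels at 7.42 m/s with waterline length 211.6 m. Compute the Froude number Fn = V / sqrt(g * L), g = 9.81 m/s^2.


Formula: Fn = V / sqrt(g * L)
Step 1 — g * L = 9.81 * 211.6 = 2075.796
Step 2 — sqrt(g * L) = sqrt(2075.796) = 45.560904
Step 3 — Fn = 7.42 / 45.560904 ≈ 0.16286 (5 s.f.)

0.16286


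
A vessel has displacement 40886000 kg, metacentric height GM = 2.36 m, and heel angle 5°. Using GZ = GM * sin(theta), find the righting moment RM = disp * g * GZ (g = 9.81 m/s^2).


Formula: GZ = GM * sin(theta); RM = disp * g * GZ
Step 1 — GZ = 2.36 * sin(5°) = 2.36 * 0.087156 = 0.205688 m
Step 2 — RM = 40886000 * 9.81 * 0.205688 ≈ 82500000 N·m (5 s.f.)

82500000 N·m


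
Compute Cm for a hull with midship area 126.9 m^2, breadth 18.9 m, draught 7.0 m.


Formula: Cm = Am / (B * T)
Step 1 — B * T = 18.9 * 7.0 = 132.3 m^2
Step 2 — Cm = 126.9 / 132.3 ≈ 0.95918 (5 s.f.)

0.95918


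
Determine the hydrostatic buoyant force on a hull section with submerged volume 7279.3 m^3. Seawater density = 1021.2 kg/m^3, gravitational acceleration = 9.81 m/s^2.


Formula: Fb = rho * g * V
Substituting: Fb = 1021.2 * 9.81 * 7279.3
Intermediate: 1021.2 * 9.81 = 10017.972
Result: Fb = 10017.972 * 7279.3 ≈ 72924000 N (5 s.f.)

72924000 N


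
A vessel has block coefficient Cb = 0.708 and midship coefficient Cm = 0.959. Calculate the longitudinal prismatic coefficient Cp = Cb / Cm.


Formula: Cp = Cb / Cm
Substituting: Cp = 0.708 / 0.959
Result: Cp ≈ 0.73827 (5 s.f.)

0.73827


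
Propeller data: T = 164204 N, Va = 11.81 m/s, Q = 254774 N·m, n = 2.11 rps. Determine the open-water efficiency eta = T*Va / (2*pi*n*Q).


Formula: eta = T * Va / (2 * pi * n * Q)
Step 1 — numerator = T * Va = 164204 * 11.81 = 1939249.24
Step 2 — 2 * pi * n = 2 * pi * 2.11 = 13.257521
Step 3 — denominator = 13.257521 * 254774 = 3377671.66
Step 4 — eta = 1939249.24 / 3377671.66 ≈ 0.57414 (5 s.f.)

0.57414


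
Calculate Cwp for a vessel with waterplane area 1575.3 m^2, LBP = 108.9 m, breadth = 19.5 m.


Formula: Cwp = Aw / (L * B)
Step 1 — L * B = 108.9 * 19.5 = 2123.55 m^2
Step 2 — Cwp = 1575.3 / 2123.55 ≈ 0.74182 (5 s.f.)

0.74182


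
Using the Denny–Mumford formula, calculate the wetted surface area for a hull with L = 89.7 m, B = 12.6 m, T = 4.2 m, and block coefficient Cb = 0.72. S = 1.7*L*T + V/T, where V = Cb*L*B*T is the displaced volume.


Formula: S = 1.7*L*T + V/T with V = Cb*L*B*T, i.e. S = L * (1.7*T + Cb*B)
Step 1 — 1.7*T = 1.7 * 4.2 = 7.14 m
Step 2 — Cb*B = 0.72 * 12.6 = 9.072 m
Step 3 — 1.7*T + Cb*B = 7.14 + 9.072 = 16.212 m
Step 4 — S = 89.7 * 16.212 ≈ 1454.2 m^2 (5 s.f.)

1454.2 m^2


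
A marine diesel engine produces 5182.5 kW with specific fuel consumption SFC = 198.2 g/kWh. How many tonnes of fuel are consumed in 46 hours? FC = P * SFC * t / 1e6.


Formula: FC (tonnes) = P * SFC * t / 1,000,000
Step 1 — P * SFC * t = 5182.5 * 198.2 * 46 = 47249889.0 g
Step 2 — FC (tonnes) = 47249889.0 / 1,000,000 ≈ 47.250 tonnes (5 s.f.)

47.250 tonnes


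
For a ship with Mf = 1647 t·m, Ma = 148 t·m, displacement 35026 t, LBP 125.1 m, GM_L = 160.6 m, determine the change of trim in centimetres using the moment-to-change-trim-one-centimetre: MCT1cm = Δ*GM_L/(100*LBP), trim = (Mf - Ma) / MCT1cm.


Formula: net trimming moment = Mf - Ma; MCT1cm = Δ*GM_L/(100*LBP); trim = net moment / MCT1cm
Step 1 — net trimming moment = 1647 - 148 = 1499 t·m
Step 2 — MCT1cm = 35026 * 160.6 / (100 * 125.1) = 449.6543 t·m/cm
Step 3 — trim = 1499 / 449.6543 ≈ 3.3337 cm (5 s.f.)

3.3337 cm


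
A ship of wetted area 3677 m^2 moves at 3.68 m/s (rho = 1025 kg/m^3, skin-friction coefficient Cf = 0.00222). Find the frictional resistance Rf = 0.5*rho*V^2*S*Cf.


Formula: Rf = 0.5 * rho * V^2 * S * Cf
Step 1 — V^2 = 3.68^2 = 13.5424
Step 2 — 0.5 * rho * V^2 = 0.5 * 1025 * 13.5424 = 6940.48
Step 3 — Rf = 6940.48 * 3677 * 0.00222 ≈ 56655 N (5 s.f.)

56655 N


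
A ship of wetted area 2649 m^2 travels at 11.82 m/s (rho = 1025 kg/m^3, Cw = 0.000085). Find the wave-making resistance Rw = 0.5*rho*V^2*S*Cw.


Formula: Rw = 0.5 * rho * V^2 * S * Cw
Step 1 — V^2 = 11.82^2 = 139.7124
Step 2 — 0.5 * rho * V^2 = 0.5 * 1025 * 139.7124 = 71602.605
Step 3 — Rw = 71602.605 * 2649 * 0.000085 ≈ 16122 N (5 s.f.)

16122 N


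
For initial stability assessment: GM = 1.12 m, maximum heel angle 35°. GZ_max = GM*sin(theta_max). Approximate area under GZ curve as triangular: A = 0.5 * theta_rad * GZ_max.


Formula: GZ_max = GM * sin(theta); Area = 0.5 * theta_rad * GZ_max
Step 1 — GZ_max = 1.12 * sin(35°) = 1.12 * 0.573576 = 0.642405 m
Step 2 — theta_rad = 35 * pi/180 = 0.610865 rad
Step 3 — Area = 0.5 * 0.610865 * 0.642405 ≈ 0.19621 m·rad (5 s.f.)

0.19621 m·rad


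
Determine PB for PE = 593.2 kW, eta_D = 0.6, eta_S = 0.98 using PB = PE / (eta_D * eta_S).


Formula: PB = PE / (eta_D * eta_S)
Step 1 — combined efficiency = eta_D * eta_S = 0.6 * 0.98 = 0.588
Step 2 — PB = 593.2 / 0.588 ≈ 1008.8 kW (5 s.f.)

1008.8 kW


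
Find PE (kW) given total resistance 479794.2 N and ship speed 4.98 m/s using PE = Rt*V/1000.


Formula: PE = Rt * V / 1000 (kW)
Step 1 — PE (W) = 479794.2 * 4.98 = 2389375.116 W
Step 2 — PE (kW) = 2389375.116 / 1000 ≈ 2389.4 kW (5 s.f.)

2389.4 kW


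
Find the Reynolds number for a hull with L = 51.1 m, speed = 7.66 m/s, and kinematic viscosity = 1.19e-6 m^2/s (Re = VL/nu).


Formula: Re = V * L / nu
Step 1 — V * L = 7.66 * 51.1 = 391.426 m^2/s
Step 2 — Re = 391.426 / 1.19e-6 = 3.29e+08

3.29e+08


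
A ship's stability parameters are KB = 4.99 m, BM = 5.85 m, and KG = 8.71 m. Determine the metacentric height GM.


Formula: GM = KB + BM - KG
Step 1 — KM = KB + BM = 4.99 + 5.85 = 10.84 m
Step 2 — GM = KM - KG = 10.84 - 8.71 = 2.13 m

2.13 m


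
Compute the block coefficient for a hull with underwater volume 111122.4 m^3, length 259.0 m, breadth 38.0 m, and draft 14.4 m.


Formula: Cb = V / (L * B * T)
Step 1 — L * B * T = 259.0 * 38.0 * 14.4 = 141724.8 m^3
Step 2 — Cb = 111122.4 / 141724.8 ≈ 0.78407 (5 s.f.)

0.78407


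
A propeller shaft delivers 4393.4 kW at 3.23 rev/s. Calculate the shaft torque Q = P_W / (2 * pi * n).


Formula: Q = P_W / (2 * pi * n)
Step 1 — P_W = 4393.4 kW * 1000 = 4393400.0 W
Step 2 — 2 * pi * n = 2 * pi * 3.23 = 20.294689
Step 3 — Q = 4393400.0 / 20.294689 ≈ 216480 N·m (5 s.f.)

216480 N·m


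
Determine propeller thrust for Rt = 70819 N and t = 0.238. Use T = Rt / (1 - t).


Formula: T = Rt / (1 - t)
Step 1 — (1 - t) = 1 - 0.238 = 0.762
Step 2 — T = 70819 / 0.762 ≈ 92938 N (5 s.f.)

92938 N


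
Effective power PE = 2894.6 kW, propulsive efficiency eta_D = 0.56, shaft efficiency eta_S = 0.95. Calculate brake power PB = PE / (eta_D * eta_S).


Formula: PB = PE / (eta_D * eta_S)
Step 1 — combined efficiency = eta_D * eta_S = 0.56 * 0.95 = 0.532
Step 2 — PB = 2894.6 / 0.532 ≈ 5441.0 kW (5 s.f.)

5441.0 kW


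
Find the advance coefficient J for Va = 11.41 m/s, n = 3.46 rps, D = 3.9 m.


Formula: J = Va / (n * D)
Step 1 — n * D = 3.46 * 3.9 = 13.494
Step 2 — J = 11.41 / 13.494 ≈ 0.84556 (5 s.f.)

0.84556


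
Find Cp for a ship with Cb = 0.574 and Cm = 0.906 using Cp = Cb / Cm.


Formula: Cp = Cb / Cm
Substituting: Cp = 0.574 / 0.906
Result: Cp ≈ 0.63355 (5 s.f.)

0.63355


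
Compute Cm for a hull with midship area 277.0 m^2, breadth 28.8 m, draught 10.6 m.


Formula: Cm = Am / (B * T)
Step 1 — B * T = 28.8 * 10.6 = 305.28 m^2
Step 2 — Cm = 277.0 / 305.28 ≈ 0.90736 (5 s.f.)

0.90736


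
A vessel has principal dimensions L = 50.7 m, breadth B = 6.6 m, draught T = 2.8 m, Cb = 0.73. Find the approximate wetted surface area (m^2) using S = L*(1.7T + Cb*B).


Formula: S = 1.7*L*T + V/T with V = Cb*L*B*T, i.e. S = L * (1.7*T + Cb*B)
Step 1 — 1.7*T = 1.7 * 2.8 = 4.76 m
Step 2 — Cb*B = 0.73 * 6.6 = 4.818 m
Step 3 — 1.7*T + Cb*B = 4.76 + 4.818 = 9.578 m
Step 4 — S = 50.7 * 9.578 ≈ 485.60 m^2 (5 s.f.)

485.60 m^2


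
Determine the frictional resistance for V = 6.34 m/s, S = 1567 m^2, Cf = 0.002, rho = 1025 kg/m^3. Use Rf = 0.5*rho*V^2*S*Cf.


Formula: Rf = 0.5 * rho * V^2 * S * Cf
Step 1 — V^2 = 6.34^2 = 40.1956
Step 2 — 0.5 * rho * V^2 = 0.5 * 1025 * 40.1956 = 20600.245
Step 3 — Rf = 20600.245 * 1567 * 0.002 ≈ 64561 N (5 s.f.)

64561 N


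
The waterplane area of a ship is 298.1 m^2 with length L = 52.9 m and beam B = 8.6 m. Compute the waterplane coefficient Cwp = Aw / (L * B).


Formula: Cwp = Aw / (L * B)
Step 1 — L * B = 52.9 * 8.6 = 454.94 m^2
Step 2 — Cwp = 298.1 / 454.94 ≈ 0.65525 (5 s.f.)

0.65525


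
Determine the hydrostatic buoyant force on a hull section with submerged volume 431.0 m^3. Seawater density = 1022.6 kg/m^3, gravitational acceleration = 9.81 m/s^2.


Formula: Fb = rho * g * V
Substituting: Fb = 1022.6 * 9.81 * 431.0
Intermediate: 1022.6 * 9.81 = 10031.706
Result: Fb = 10031.706 * 431.0 ≈ 4323700 N (5 s.f.)

4323700 N


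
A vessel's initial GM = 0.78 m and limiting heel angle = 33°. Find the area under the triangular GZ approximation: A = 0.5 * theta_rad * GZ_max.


Formula: GZ_max = GM * sin(theta); Area = 0.5 * theta_rad * GZ_max
Step 1 — GZ_max = 0.78 * sin(33°) = 0.78 * 0.544639 = 0.424818 m
Step 2 — theta_rad = 33 * pi/180 = 0.575959 rad
Step 3 — Area = 0.5 * 0.575959 * 0.424818 ≈ 0.12234 m·rad (5 s.f.)

0.12234 m·rad


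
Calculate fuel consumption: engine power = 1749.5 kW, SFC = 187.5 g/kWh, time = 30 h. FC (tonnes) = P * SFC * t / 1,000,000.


Formula: FC (tonnes) = P * SFC * t / 1,000,000
Step 1 — P * SFC * t = 1749.5 * 187.5 * 30 = 9840937.5 g
Step 2 — FC (tonnes) = 9840937.5 / 1,000,000 ≈ 9.8409 tonnes (5 s.f.)

9.8409 tonnes


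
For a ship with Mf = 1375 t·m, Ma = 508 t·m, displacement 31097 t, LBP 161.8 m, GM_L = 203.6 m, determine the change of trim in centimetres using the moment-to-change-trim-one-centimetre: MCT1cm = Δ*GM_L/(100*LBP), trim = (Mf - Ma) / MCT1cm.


Formula: net trimming moment = Mf - Ma; MCT1cm = Δ*GM_L/(100*LBP); trim = net moment / MCT1cm
Step 1 — net trimming moment = 1375 - 508 = 867 t·m
Step 2 — MCT1cm = 31097 * 203.6 / (100 * 161.8) = 391.3071 t·m/cm
Step 3 — trim = 867 / 391.3071 ≈ 2.2157 cm (5 s.f.)

2.2157 cm


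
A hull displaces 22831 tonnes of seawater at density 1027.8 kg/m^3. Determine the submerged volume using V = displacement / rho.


Formula: V = mass / rho
Step 1 — convert tonnes to kg: 22831 t * 1000 = 22831000 kg
Step 2 — V = 22831000 / 1027.8 ≈ 22213 m^3 (5 s.f.)

22213 m^3


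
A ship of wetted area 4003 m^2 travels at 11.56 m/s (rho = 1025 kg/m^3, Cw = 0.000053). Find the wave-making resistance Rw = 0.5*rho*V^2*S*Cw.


Formula: Rw = 0.5 * rho * V^2 * S * Cw
Step 1 — V^2 = 11.56^2 = 133.6336
Step 2 — 0.5 * rho * V^2 = 0.5 * 1025 * 133.6336 = 68487.22
Step 3 — Rw = 68487.22 * 4003 * 0.000053 ≈ 14530 N (5 s.f.)

14530 N


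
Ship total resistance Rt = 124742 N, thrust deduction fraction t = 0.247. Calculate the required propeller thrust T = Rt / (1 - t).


Formula: T = Rt / (1 - t)
Step 1 — (1 - t) = 1 - 0.247 = 0.753
Step 2 — T = 124742 / 0.753 ≈ 165660 N (5 s.f.)

165660 N


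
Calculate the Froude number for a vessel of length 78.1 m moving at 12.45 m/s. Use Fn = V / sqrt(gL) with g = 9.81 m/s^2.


Formula: Fn = V / sqrt(g * L)
Step 1 — g * L = 9.81 * 78.1 = 766.161
Step 2 — sqrt(g * L) = sqrt(766.161) = 27.679613
Step 3 — Fn = 12.45 / 27.679613 ≈ 0.44979 (5 s.f.)

0.44979


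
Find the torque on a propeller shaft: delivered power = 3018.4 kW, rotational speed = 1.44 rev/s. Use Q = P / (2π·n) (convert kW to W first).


Formula: Q = P_W / (2 * pi * n)
Step 1 — P_W = 3018.4 kW * 1000 = 3018400.0 W
Step 2 — 2 * pi * n = 2 * pi * 1.44 = 9.047787
Step 3 — Q = 3018400.0 / 9.047787 ≈ 333610 N·m (5 s.f.)

333610 N·m


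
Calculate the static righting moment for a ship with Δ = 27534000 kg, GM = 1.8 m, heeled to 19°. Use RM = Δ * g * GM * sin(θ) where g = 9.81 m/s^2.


Formula: GZ = GM * sin(theta); RM = disp * g * GZ
Step 1 — GZ = 1.8 * sin(19°) = 1.8 * 0.325568 = 0.586022 m
Step 2 — RM = 27534000 * 9.81 * 0.586022 ≈ 158290000 N·m (5 s.f.)

158290000 N·m


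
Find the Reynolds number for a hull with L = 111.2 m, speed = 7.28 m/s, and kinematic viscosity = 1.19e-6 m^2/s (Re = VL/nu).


Formula: Re = V * L / nu
Step 1 — V * L = 7.28 * 111.2 = 809.536 m^2/s
Step 2 — Re = 809.536 / 1.19e-6 = 6.80e+08

6.80e+08


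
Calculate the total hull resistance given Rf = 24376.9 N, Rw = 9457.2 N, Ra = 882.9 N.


Formula: Rt = Rf + Rw + Ra
Substituting: Rt = 24376.9 + 9457.2 + 882.9
Result: Rt = 34717.0 N

34717.0 N


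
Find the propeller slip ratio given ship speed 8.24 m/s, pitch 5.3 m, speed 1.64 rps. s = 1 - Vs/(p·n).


Formula: s = 1 - Vs / (p * n)
Step 1 — p * n = 5.3 * 1.64 = 8.692
Step 2 — Vs / (p*n) = 8.24 / 8.692 = 0.947998 (6 d.p.)
Step 3 — s = 1 - 0.947998 = 0.052002

0.052002


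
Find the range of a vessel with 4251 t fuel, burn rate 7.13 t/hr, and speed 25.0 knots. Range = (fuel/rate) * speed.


Formula: endurance = fuel / rate; range = endurance * speed
Step 1 — endurance = 4251 / 7.13 = 596.2132 hours
Step 2 — range = 596.2132 * 25.0 ≈ 14905 nautical miles (5 s.f.)

14905 NM


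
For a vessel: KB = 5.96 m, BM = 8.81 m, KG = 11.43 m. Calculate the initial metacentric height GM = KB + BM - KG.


Formula: GM = KB + BM - KG
Step 1 — KM = KB + BM = 5.96 + 8.81 = 14.77 m
Step 2 — GM = KM - KG = 14.77 - 11.43 = 3.34 m

3.34 m


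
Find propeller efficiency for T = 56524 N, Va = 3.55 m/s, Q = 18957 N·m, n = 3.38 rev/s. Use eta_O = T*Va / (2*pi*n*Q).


Formula: eta = T * Va / (2 * pi * n * Q)
Step 1 — numerator = T * Va = 56524 * 3.55 = 200660.2
Step 2 — 2 * pi * n = 2 * pi * 3.38 = 21.237166
Step 3 — denominator = 21.237166 * 18957 = 402592.96
Step 4 — eta = 200660.2 / 402592.96 ≈ 0.49842 (5 s.f.)

0.49842


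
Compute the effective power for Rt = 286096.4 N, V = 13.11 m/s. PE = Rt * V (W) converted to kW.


Formula: PE = Rt * V / 1000 (kW)
Step 1 — PE (W) = 286096.4 * 13.11 = 3750723.804 W
Step 2 — PE (kW) = 3750723.804 / 1000 ≈ 3750.7 kW (5 s.f.)

3750.7 kW
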